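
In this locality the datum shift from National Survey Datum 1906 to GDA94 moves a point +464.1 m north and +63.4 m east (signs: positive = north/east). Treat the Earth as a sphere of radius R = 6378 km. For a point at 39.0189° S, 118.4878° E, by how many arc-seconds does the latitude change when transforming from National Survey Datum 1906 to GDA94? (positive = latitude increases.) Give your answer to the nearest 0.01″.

Δφ = 15.01″

On a sphere of radius R, 1 rad of latitude = R, so Δφ = ΔN / R = 464.1 / 6378000 = 7.2766e-05 rad = 15.009″.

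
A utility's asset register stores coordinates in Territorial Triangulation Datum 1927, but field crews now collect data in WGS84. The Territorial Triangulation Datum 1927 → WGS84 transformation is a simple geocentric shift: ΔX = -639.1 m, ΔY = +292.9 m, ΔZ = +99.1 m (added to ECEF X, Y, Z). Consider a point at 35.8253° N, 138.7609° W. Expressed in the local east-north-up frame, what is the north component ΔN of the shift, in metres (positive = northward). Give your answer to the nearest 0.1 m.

The local north axis is (−sin φ cos λ, −sin φ sin λ, cos φ), giving ΔN = -281.292 + 113.013 + 80.351 = -87.93 m.

ΔN = -87.9 m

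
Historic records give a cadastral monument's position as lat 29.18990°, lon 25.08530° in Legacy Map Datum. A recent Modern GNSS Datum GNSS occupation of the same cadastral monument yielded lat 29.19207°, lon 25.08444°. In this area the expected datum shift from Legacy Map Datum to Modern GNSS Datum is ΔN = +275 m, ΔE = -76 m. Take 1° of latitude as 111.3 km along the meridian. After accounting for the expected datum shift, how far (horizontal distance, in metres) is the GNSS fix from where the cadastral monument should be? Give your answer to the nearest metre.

Observed coordinate differences: Δφ = +0.00217°, Δλ = -0.00086°.
Converting to metres (1° lat = 111300 m, cos φ = 0.873008): observed ΔN = 241.5 m, observed ΔE = -83.6 m.
Subtracting the expected shift leaves a residual of 241.5 − (275) = -33.5 m north and -83.6 − (-76) = -7.6 m east.
Residual distance = √((-33.5)² + (-7.6)²) = 34.3 m.

34 m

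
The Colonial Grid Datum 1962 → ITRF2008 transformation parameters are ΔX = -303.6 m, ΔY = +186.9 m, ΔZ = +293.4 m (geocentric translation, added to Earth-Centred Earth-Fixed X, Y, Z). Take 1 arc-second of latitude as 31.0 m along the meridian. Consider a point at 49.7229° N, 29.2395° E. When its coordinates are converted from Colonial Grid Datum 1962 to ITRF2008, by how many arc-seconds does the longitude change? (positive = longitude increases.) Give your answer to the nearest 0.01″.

sin φ = 0.762927, cos φ = 0.646485, sin λ = 0.488461, cos λ = 0.872586.
East component: ΔE = −sin λ·ΔX + cos λ·ΔY = −(0.488461)(-303.6) + (0.872586)(186.9) = 311.38 m.
1° of latitude spans 3600 × 31.00 = 111600 m; at latitude φ, 1° of longitude spans that × cos φ = 72147.7 m, so Δλ = 311.38 / 72147.7 × 3600 = 15.537″.

Δλ = 15.54″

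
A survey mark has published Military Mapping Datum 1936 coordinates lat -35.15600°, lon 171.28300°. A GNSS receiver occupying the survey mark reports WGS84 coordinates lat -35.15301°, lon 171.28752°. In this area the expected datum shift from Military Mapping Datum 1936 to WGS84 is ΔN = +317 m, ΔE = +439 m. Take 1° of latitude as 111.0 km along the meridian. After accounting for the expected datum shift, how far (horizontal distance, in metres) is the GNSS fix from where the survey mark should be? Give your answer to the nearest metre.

32 m

Observed coordinate differences: Δφ = +0.00299°, Δλ = +0.00452°.
Converting to metres (1° lat = 111000 m, cos φ = 0.817587): observed ΔN = 331.9 m, observed ΔE = 410.2 m.
Subtracting the expected shift leaves a residual of 331.9 − (317) = 14.9 m north and 410.2 − (439) = -28.8 m east.
Residual distance = √(14.9² + (-28.8)²) = 32.4 m.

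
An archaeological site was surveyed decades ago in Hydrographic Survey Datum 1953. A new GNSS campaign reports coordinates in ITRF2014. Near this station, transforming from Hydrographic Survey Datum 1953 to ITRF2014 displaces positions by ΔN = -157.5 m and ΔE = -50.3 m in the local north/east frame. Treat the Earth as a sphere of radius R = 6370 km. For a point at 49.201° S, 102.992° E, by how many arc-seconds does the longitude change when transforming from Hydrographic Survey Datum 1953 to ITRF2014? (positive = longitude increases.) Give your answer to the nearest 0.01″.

At latitude -49.201°, cos φ = 0.653407.
One radian of longitude at latitude φ spans R cos φ, so Δλ = ΔE / (R cos φ) = -50.3 / (6370000 × 0.653407) = -1.2085e-05 rad = -2.493″.

Δλ = -2.49″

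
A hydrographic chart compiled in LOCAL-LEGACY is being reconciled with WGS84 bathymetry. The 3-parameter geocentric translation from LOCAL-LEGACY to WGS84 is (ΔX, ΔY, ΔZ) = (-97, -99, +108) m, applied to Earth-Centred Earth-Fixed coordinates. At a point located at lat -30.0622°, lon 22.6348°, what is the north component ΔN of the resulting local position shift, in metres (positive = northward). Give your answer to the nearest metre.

ΔN = 30 m

At φ = -30.0622°, λ = 22.6348°: sin φ = -0.500940, cos φ = 0.865482, sin λ = 0.384856, cos λ = 0.922977.
ΔN = −sin φ cos λ·ΔX − sin φ sin λ·ΔY + cos φ·ΔZ = −(-0.500940)(0.922977)(-97) − (-0.500940)(0.384856)(-99) + (0.865482)(108) = 29.54 m.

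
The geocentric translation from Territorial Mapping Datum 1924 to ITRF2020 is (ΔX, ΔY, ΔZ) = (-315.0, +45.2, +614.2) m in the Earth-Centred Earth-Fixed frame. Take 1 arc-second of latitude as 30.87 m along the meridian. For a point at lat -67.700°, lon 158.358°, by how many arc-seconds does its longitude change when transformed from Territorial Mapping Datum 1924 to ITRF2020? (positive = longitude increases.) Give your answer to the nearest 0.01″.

Δλ = 6.33″

sin φ = -0.925210, cos φ = 0.379456, sin λ = 0.368806, cos λ = -0.929506.
East component: ΔE = −sin λ·ΔX + cos λ·ΔY = −(0.368806)(-315.0) + (-0.929506)(45.2) = 74.16 m.
1° of latitude spans 3600 × 30.87 = 111132 m; at latitude φ, 1° of longitude spans that × cos φ = 42169.7 m, so Δλ = 74.16 / 42169.7 × 3600 = 6.331″.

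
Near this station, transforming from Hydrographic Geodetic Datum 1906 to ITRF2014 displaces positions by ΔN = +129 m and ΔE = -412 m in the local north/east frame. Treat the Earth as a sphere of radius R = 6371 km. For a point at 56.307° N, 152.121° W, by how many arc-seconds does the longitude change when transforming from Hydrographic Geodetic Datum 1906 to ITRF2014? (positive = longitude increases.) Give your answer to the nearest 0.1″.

Δλ = -24.0″

At latitude 56.307°, cos φ = 0.554743.
One radian of longitude at latitude φ spans R cos φ, so Δλ = ΔE / (R cos φ) = -412.0 / (6371000 × 0.554743) = -1.1657e-04 rad = -24.045″.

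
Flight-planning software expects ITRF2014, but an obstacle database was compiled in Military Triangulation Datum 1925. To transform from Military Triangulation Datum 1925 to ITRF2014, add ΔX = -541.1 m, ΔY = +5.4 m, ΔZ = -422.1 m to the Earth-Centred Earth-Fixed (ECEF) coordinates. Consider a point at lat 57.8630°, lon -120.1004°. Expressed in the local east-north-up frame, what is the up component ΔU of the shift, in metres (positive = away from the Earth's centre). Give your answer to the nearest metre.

ΔU = -216 m

At φ = 57.8630°, λ = -120.1004°: sin φ = 0.846779, cos φ = 0.531946, sin λ = -0.865148, cos λ = -0.501517.
ΔU = cos φ cos λ·ΔX + cos φ sin λ·ΔY + sin φ·ΔZ = (0.531946)(-0.501517)(-541.1) + (0.531946)(-0.865148)(5.4) + (0.846779)(-422.1) = -215.56 m.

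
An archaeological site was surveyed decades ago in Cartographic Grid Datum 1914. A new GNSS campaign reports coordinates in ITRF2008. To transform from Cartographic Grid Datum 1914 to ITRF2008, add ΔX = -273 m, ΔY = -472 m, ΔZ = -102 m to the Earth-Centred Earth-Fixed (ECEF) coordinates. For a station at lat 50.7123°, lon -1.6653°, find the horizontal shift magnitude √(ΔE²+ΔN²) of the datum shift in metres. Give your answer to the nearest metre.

The local east axis at (φ, λ) is (−sin λ, cos λ, 0), so ΔE = −sin(-1.6653°)·(-273) + cos(-1.6653°)·(-472) = -479.73 m.
The local north axis is (−sin φ cos λ, −sin φ sin λ, cos φ), giving ΔN = 211.206 − 10.616 − 64.588 = 136.00 m.
Horizontal magnitude = √(ΔE² + ΔN²) = √((-479.73)² + 136.00²) = 498.64 m.

499 m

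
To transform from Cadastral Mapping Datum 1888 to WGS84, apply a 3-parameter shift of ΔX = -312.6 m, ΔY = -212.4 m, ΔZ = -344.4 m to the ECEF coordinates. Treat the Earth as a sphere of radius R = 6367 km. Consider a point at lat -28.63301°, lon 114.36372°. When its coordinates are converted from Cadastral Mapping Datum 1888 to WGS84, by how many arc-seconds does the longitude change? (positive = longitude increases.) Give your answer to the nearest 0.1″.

sin φ = -0.479198, cos φ = 0.877707, sin λ = 0.910945, cos λ = -0.412528.
East component: ΔE = −sin λ·ΔX + cos λ·ΔY = −(0.910945)(-312.6) + (-0.412528)(-212.4) = 372.38 m.
1° of latitude spans πR/180 = 111125 m; at latitude φ, 1° of longitude spans that × cos φ = 97535.3 m, so Δλ = 372.38 / 97535.3 × 3600 = 13.745″.

Δλ = 13.7″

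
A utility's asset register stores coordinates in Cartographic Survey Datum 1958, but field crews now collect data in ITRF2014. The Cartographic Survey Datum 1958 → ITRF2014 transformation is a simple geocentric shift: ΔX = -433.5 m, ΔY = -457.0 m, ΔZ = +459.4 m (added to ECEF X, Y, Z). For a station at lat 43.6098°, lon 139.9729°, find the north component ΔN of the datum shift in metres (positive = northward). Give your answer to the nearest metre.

At φ = 43.6098°, λ = 139.9729°: sin φ = 0.689743, cos φ = 0.724054, sin λ = 0.643150, cos λ = -0.765740.
ΔN = −sin φ cos λ·ΔX − sin φ sin λ·ΔY + cos φ·ΔZ = −(0.689743)(-0.765740)(-433.5) − (0.689743)(0.643150)(-457.0) + (0.724054)(459.4) = 306.40 m.

ΔN = 306 m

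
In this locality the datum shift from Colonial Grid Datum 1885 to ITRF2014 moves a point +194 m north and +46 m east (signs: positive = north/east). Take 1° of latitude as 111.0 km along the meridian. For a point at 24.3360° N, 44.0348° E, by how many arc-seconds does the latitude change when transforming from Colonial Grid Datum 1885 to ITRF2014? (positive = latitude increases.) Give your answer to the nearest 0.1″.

Δφ = 6.3″

1° of latitude = 111.0 km, so Δφ = 194.0 / 111000 = 0.0017477° = 6.292″.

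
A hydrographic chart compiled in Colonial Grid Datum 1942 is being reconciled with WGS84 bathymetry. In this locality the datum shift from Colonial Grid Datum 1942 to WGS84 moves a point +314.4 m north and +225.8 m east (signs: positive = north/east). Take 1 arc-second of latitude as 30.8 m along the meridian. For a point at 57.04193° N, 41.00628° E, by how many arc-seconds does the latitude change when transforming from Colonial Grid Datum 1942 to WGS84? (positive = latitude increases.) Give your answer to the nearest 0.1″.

1″ of latitude = 30.80 m, so Δφ = 314.4 / 30.80 = 10.208″.

Δφ = 10.2″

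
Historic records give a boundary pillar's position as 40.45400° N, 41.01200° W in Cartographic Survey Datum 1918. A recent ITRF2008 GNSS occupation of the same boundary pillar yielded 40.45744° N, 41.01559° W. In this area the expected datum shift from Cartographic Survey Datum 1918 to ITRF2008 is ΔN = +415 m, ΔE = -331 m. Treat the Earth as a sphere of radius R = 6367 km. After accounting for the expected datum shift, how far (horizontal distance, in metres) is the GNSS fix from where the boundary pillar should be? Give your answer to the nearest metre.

43 m

Observed coordinate differences: Δφ = +0.00344°, Δλ = -0.00359°.
Converting to metres (1° lat = 111125 m, cos φ = 0.760927): observed ΔN = 382.3 m, observed ΔE = -303.6 m.
Subtracting the expected shift leaves a residual of 382.3 − (415) = -32.7 m north and -303.6 − (-331) = 27.4 m east.
Residual distance = √((-32.7)² + 27.4²) = 42.7 m.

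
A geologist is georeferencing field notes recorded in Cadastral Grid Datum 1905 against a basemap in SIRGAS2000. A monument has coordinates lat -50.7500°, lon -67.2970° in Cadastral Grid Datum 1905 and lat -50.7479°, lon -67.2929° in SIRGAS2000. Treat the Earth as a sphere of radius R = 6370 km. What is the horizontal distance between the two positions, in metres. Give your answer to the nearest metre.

371 m

Δφ = -50.7479° − -50.7500° = +0.0021°; Δλ = -67.2929° − -67.2970° = +0.0041°.
1° along a meridian = πR/180 = 111177 m.
ΔN = Δφ × 111177 = 233.5 m; ΔE = Δλ × 111177 × cos(-50.7500°) = +0.0041 × 111177 × 0.632705 = 288.4 m.
Distance = √(ΔE² + ΔN²) = √(288.4² + 233.5²) = 371.1 m.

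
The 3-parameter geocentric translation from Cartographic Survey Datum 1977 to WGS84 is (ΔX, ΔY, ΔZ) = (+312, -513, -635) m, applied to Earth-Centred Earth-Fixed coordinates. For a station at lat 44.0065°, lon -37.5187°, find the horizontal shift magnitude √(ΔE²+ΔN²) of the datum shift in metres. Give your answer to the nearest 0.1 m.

The local east axis at (φ, λ) is (−sin λ, cos λ, 0), so ΔE = −sin(-37.5187°)·312 + cos(-37.5187°)·(-513) = -216.87 m.
The local north axis is (−sin φ cos λ, −sin φ sin λ, cos φ), giving ΔN = -171.923 − 217.056 − 456.731 = -845.71 m.
Horizontal magnitude = √(ΔE² + ΔN²) = √((-216.87)² + (-845.71)²) = 873.07 m.

873.1 m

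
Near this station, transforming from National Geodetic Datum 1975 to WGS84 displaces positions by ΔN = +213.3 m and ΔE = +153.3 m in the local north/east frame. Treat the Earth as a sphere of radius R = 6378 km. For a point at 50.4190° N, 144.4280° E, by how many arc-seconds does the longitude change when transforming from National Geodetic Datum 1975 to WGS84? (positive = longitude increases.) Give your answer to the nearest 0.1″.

Δλ = 7.8″

At latitude 50.4190°, cos φ = 0.637168.
One radian of longitude at latitude φ spans R cos φ, so Δλ = ΔE / (R cos φ) = 153.3 / (6378000 × 0.637168) = 3.7723e-05 rad = 7.781″.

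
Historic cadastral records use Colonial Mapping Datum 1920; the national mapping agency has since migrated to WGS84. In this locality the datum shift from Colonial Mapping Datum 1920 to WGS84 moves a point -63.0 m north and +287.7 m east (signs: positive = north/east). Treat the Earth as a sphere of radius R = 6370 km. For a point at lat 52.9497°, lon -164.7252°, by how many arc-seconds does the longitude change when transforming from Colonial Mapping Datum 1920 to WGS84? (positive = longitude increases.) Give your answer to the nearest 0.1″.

At latitude 52.9497°, cos φ = 0.602516.
One radian of longitude at latitude φ spans R cos φ, so Δλ = ΔE / (R cos φ) = 287.7 / (6370000 × 0.602516) = 7.4960e-05 rad = 15.462″.

Δλ = 15.5″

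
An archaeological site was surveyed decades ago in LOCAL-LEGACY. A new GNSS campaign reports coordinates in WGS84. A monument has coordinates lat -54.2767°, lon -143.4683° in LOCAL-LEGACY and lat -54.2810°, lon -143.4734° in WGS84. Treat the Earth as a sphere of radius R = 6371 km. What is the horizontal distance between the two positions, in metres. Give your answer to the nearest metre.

582 m

Δφ = -54.2810° − -54.2767° = -0.0043°; Δλ = -143.4734° − -143.4683° = -0.0051°.
1° along a meridian = πR/180 = 111195 m.
ΔN = Δφ × 111195 = -478.1 m; ΔE = Δλ × 111195 × cos(-54.2767°) = -0.0051 × 111195 × 0.583871 = -331.1 m.
Distance = √(ΔE² + ΔN²) = √((-331.1)² + (-478.1)²) = 581.6 m.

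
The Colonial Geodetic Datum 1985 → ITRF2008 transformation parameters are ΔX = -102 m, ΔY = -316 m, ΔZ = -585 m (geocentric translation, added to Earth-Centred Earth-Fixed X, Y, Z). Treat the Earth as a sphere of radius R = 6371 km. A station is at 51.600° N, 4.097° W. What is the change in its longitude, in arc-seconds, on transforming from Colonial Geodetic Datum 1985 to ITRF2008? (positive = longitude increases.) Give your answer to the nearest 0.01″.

Δλ = -16.81″

sin φ = 0.783693, cos φ = 0.621148, sin λ = -0.071445, cos λ = 0.997445.
East component: ΔE = −sin λ·ΔX + cos λ·ΔY = −(-0.071445)(-102) + (0.997445)(-316) = -322.48 m.
1° of latitude spans πR/180 = 111195 m; at latitude φ, 1° of longitude spans that × cos φ = 69068.5 m, so Δλ = -322.48 / 69068.5 × 3600 = -16.808″.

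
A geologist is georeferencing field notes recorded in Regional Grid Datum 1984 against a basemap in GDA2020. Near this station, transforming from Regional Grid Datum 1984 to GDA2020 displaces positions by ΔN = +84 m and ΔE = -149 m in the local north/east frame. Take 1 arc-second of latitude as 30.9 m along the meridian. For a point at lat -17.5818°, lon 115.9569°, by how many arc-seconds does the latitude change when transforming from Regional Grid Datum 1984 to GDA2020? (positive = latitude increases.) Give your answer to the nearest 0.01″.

Δφ = 2.72″

1″ of latitude = 30.90 m, so Δφ = 84.0 / 30.90 = 2.718″.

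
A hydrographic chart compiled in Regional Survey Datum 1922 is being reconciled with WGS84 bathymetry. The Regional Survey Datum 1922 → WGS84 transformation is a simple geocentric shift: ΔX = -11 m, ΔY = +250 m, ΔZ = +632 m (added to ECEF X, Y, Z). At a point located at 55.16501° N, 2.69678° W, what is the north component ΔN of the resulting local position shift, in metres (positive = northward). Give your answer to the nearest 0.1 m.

The local north axis is (−sin φ cos λ, −sin φ sin λ, cos φ), giving ΔN = 9.019 + 9.655 + 361.008 = 379.68 m.

ΔN = 379.7 m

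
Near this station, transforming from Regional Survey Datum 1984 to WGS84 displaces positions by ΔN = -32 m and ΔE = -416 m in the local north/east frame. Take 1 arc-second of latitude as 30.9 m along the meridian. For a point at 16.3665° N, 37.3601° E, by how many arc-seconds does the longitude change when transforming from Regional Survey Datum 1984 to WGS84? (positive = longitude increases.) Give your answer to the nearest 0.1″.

Δλ = -14.0″

At latitude 16.3665°, cos φ = 0.959479.
1″ of longitude at this latitude = 30.90 × cos φ = 29.6479 m, so Δλ = -416.0 / 29.6479 = -14.031″.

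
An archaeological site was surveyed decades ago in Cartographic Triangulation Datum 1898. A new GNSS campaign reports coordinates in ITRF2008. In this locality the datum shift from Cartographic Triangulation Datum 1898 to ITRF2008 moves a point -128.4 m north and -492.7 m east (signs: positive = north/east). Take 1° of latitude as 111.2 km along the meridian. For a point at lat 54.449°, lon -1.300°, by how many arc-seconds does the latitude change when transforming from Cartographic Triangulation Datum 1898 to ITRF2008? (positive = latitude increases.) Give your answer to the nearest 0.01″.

1° of latitude = 111.2 km, so Δφ = -128.4 / 111200 = -0.0011547° = -4.157″.

Δφ = -4.16″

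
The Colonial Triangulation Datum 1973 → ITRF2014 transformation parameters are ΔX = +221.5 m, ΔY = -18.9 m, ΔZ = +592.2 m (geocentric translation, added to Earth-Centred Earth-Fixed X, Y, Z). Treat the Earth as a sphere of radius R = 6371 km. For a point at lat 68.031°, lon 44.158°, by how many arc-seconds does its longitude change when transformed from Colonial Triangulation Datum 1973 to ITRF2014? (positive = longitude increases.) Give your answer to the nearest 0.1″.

Δλ = -14.5″

sin φ = 0.927386, cos φ = 0.374105, sin λ = 0.696639, cos λ = 0.717421.
East component: ΔE = −sin λ·ΔX + cos λ·ΔY = −(0.696639)(221.5) + (0.717421)(-18.9) = -167.86 m.
1° of latitude spans πR/180 = 111195 m; at latitude φ, 1° of longitude spans that × cos φ = 41598.6 m, so Δλ = -167.86 / 41598.6 × 3600 = -14.527″.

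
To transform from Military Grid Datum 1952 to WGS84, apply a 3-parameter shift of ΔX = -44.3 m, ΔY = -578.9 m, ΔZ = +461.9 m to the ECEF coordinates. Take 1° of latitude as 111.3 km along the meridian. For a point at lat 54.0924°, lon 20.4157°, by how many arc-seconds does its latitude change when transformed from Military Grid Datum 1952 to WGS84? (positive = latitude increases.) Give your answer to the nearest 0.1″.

Δφ = 15.1″

sin φ = 0.809964, cos φ = 0.586480, sin λ = 0.348829, cos λ = 0.937186.
North component: ΔN = −sin φ cos λ·ΔX − sin φ sin λ·ΔY + cos φ·ΔZ = −(0.809964)(0.937186)(-44.3) − (0.809964)(0.348829)(-578.9) + (0.586480)(461.9) = 468.08 m.
1° of latitude spans 111300 m, so Δφ = 468.08 / 111300 × 3600 = 15.140″.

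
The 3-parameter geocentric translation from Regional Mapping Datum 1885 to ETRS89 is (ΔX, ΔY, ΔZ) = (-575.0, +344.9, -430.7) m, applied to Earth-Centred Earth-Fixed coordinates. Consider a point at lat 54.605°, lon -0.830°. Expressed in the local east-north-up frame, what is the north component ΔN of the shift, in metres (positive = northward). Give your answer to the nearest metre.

ΔN = 223 m

At φ = 54.605°, λ = -0.830°: sin φ = 0.815178, cos φ = 0.579210, sin λ = -0.014486, cos λ = 0.999895.
ΔN = −sin φ cos λ·ΔX − sin φ sin λ·ΔY + cos φ·ΔZ = −(0.815178)(0.999895)(-575.0) − (0.815178)(-0.014486)(344.9) + (0.579210)(-430.7) = 223.29 m.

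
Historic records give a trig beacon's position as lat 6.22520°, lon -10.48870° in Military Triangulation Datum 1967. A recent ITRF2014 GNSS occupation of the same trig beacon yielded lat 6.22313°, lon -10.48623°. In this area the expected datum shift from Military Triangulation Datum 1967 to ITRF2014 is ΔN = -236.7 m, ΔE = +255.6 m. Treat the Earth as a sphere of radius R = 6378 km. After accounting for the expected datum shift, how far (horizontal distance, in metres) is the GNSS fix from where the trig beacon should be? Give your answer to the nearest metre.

Observed coordinate differences: Δφ = -0.00207°, Δλ = +0.00247°.
Converting to metres (1° lat = 111317 m, cos φ = 0.994103): observed ΔN = -230.4 m, observed ΔE = 273.3 m.
Subtracting the expected shift leaves a residual of -230.4 − (-236.7) = 6.3 m north and 273.3 − (255.6) = 17.7 m east.
Residual distance = √(6.3² + 17.7²) = 18.8 m.

19 m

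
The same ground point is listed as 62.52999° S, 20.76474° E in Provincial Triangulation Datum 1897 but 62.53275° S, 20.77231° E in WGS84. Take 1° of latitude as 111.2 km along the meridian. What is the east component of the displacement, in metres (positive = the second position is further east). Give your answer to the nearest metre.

ΔE = 388 m

Δφ = -62.53275° − -62.52999° = -0.00276°; Δλ = 20.77231° − 20.76474° = +0.00757°.
ΔN = Δφ × 111200 = -306.9 m; ΔE = Δλ × 111200 × cos(-62.52999°) = +0.00757 × 111200 × 0.461284 = 388.3 m.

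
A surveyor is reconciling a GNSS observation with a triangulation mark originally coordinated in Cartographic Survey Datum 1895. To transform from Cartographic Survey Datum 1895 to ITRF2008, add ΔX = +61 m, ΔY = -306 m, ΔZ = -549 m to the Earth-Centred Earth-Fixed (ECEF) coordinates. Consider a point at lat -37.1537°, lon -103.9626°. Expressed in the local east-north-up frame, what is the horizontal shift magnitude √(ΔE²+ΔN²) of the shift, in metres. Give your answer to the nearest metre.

298 m

The local east axis at (φ, λ) is (−sin λ, cos λ, 0), so ΔE = −sin(-103.9626°)·61 + cos(-103.9626°)·(-306) = 133.03 m.
The local north axis is (−sin φ cos λ, −sin φ sin λ, cos φ), giving ΔN = -8.889 + 179.350 − 437.563 = -267.10 m.
Horizontal magnitude = √(ΔE² + ΔN²) = √(133.03² + (-267.10)²) = 298.40 m.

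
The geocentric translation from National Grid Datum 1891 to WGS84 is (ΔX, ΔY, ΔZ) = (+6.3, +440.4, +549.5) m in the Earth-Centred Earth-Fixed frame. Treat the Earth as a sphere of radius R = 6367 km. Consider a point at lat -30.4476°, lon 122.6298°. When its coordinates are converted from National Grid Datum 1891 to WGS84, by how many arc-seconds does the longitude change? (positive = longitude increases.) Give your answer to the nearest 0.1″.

Δλ = -9.1″

sin φ = -0.506750, cos φ = 0.862093, sin λ = 0.842172, cos λ = -0.539209.
East component: ΔE = −sin λ·ΔX + cos λ·ΔY = −(0.842172)(6.3) + (-0.539209)(440.4) = -242.77 m.
1° of latitude spans πR/180 = 111125 m; at latitude φ, 1° of longitude spans that × cos φ = 95800.2 m, so Δλ = -242.77 / 95800.2 × 3600 = -9.123″.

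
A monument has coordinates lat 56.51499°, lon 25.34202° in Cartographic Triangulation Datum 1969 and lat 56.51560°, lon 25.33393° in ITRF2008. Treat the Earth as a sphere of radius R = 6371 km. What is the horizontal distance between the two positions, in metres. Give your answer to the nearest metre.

501 m

Δφ = 56.51560° − 56.51499° = +0.00061°; Δλ = 25.33393° − 25.34202° = -0.00809°.
1° along a meridian = πR/180 = 111195 m.
ΔN = Δφ × 111195 = 67.8 m; ΔE = Δλ × 111195 × cos(56.51499°) = -0.00809 × 111195 × 0.551719 = -496.3 m.
Distance = √(ΔE² + ΔN²) = √((-496.3)² + 67.8²) = 500.9 m.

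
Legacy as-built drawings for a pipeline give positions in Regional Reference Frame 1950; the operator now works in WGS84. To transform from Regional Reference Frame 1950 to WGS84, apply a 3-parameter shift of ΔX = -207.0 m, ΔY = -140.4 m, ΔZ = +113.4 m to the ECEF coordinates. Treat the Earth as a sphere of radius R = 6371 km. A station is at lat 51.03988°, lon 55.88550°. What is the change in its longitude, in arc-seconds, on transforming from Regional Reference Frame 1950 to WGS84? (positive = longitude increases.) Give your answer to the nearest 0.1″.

Δλ = 4.8″

sin φ = 0.777584, cos φ = 0.628779, sin λ = 0.827918, cos λ = 0.560849.
East component: ΔE = −sin λ·ΔX + cos λ·ΔY = −(0.827918)(-207.0) + (0.560849)(-140.4) = 92.64 m.
1° of latitude spans πR/180 = 111195 m; at latitude φ, 1° of longitude spans that × cos φ = 69917.1 m, so Δλ = 92.64 / 69917.1 × 3600 = 4.770″.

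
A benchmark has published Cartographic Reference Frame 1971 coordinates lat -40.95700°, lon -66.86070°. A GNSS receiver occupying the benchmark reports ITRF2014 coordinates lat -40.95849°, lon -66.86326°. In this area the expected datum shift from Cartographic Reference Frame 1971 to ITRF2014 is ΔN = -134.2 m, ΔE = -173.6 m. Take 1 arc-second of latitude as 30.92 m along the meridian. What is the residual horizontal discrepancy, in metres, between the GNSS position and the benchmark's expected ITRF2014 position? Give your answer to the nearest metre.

Observed coordinate differences: Δφ = -0.00149°, Δλ = -0.00256°.
Converting to metres (1° lat = 111312 m, cos φ = 0.755202): observed ΔN = -165.9 m, observed ΔE = -215.2 m.
Subtracting the expected shift leaves a residual of -165.9 − (-134.2) = -31.7 m north and -215.2 − (-173.6) = -41.6 m east.
Residual distance = √((-31.7)² + (-41.6)²) = 52.3 m.

52 m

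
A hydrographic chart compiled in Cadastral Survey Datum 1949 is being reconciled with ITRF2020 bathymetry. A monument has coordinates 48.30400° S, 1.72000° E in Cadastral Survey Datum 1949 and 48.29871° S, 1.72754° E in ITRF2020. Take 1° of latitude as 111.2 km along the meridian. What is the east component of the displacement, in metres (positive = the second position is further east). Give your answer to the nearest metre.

ΔE = 558 m

Δφ = -48.29871° − -48.30400° = +0.00529°; Δλ = 1.72754° − 1.72000° = +0.00754°.
ΔN = Δφ × 111200 = 588.2 m; ΔE = Δλ × 111200 × cos(-48.30400°) = +0.00754 × 111200 × 0.665178 = 557.7 m.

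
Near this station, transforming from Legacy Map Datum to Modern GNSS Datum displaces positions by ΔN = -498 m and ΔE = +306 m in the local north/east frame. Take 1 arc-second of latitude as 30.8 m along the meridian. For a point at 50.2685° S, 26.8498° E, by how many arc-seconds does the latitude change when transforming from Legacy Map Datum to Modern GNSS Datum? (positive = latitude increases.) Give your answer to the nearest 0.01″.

1″ of latitude = 30.80 m, so Δφ = -498.0 / 30.80 = -16.169″.

Δφ = -16.17″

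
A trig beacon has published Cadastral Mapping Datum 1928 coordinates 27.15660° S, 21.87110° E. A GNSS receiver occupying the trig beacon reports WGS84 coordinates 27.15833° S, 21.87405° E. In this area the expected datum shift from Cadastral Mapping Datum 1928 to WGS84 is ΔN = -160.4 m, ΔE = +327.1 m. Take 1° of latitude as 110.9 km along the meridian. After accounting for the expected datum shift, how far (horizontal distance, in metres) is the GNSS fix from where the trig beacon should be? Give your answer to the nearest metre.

48 m

Observed coordinate differences: Δφ = -0.00173°, Δλ = +0.00295°.
Converting to metres (1° lat = 110900 m, cos φ = 0.889762): observed ΔN = -191.9 m, observed ΔE = 291.1 m.
Subtracting the expected shift leaves a residual of -191.9 − (-160.4) = -31.5 m north and 291.1 − (327.1) = -36.0 m east.
Residual distance = √((-31.5)² + (-36.0)²) = 47.8 m.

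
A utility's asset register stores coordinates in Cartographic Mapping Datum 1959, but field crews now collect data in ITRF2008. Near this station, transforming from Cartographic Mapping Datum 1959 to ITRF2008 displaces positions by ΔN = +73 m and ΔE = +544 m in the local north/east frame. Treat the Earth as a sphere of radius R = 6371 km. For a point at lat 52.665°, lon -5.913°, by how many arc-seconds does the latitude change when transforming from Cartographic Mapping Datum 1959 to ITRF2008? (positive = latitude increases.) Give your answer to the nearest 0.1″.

On a sphere of radius R, 1 rad of latitude = R, so Δφ = ΔN / R = 73.0 / 6371000 = 1.1458e-05 rad = 2.363″.

Δφ = 2.4″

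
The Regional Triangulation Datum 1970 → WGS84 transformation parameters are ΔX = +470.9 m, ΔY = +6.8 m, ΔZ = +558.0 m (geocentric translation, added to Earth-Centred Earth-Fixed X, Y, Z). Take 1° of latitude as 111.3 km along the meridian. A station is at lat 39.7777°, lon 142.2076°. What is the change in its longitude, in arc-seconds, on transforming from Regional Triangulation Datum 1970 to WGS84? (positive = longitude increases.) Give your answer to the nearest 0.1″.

Δλ = -12.4″

sin φ = 0.639811, cos φ = 0.768533, sin λ = 0.612802, cos λ = -0.790236.
East component: ΔE = −sin λ·ΔX + cos λ·ΔY = −(0.612802)(470.9) + (-0.790236)(6.8) = -293.94 m.
1° of latitude spans 111300 m; at latitude φ, 1° of longitude spans that × cos φ = 85537.7 m, so Δλ = -293.94 / 85537.7 × 3600 = -12.371″.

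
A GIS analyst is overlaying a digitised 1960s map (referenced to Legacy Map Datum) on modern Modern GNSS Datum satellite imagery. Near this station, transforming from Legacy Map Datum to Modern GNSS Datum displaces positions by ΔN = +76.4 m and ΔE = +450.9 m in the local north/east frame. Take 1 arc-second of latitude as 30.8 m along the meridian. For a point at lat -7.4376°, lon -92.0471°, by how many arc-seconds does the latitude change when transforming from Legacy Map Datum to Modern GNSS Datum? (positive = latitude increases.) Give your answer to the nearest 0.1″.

Δφ = 2.5″

1″ of latitude = 30.80 m, so Δφ = 76.4 / 30.80 = 2.481″.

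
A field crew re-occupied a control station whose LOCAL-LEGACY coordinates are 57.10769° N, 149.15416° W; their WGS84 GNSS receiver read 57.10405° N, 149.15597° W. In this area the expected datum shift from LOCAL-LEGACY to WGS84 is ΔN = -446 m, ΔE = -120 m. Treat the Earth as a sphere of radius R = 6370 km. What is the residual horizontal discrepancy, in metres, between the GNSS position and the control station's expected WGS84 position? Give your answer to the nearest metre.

43 m

Observed coordinate differences: Δφ = -0.00364°, Δλ = -0.00181°.
Converting to metres (1° lat = 111177 m, cos φ = 0.543062): observed ΔN = -404.7 m, observed ΔE = -109.3 m.
Subtracting the expected shift leaves a residual of -404.7 − (-446) = 41.3 m north and -109.3 − (-120) = 10.7 m east.
Residual distance = √(41.3² + 10.7²) = 42.7 m.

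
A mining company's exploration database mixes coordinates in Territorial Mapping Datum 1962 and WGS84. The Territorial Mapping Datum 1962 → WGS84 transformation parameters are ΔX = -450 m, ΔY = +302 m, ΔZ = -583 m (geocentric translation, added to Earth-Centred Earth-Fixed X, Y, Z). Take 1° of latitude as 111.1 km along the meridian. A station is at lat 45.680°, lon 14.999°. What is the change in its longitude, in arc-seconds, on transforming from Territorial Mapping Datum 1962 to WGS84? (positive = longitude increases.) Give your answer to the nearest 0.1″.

Δλ = 18.9″

sin φ = 0.715449, cos φ = 0.698665, sin λ = 0.258802, cos λ = 0.965930.
East component: ΔE = −sin λ·ΔX + cos λ·ΔY = −(0.258802)(-450) + (0.965930)(302) = 408.17 m.
1° of latitude spans 111100 m; at latitude φ, 1° of longitude spans that × cos φ = 77621.7 m, so Δλ = 408.17 / 77621.7 × 3600 = 18.931″.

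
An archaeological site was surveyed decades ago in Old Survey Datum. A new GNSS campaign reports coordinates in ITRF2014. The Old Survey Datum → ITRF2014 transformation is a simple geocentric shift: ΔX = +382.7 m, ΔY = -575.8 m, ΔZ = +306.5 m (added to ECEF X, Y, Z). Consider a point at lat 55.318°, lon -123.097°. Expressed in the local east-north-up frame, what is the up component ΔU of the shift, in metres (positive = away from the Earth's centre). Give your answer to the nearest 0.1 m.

The local up (radial) axis is (cos φ cos λ, cos φ sin λ, sin φ), giving ΔU = -118.912 + 274.482 + 252.042 = 407.61 m.

ΔU = 407.6 m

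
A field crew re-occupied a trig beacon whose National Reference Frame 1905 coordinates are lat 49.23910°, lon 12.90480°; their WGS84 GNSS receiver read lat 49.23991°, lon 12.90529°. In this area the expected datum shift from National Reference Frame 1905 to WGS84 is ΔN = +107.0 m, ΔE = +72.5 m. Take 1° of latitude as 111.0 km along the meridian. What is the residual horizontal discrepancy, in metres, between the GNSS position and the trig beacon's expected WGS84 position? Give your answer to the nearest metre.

41 m

Observed coordinate differences: Δφ = +0.00081°, Δλ = +0.00049°.
Converting to metres (1° lat = 111000 m, cos φ = 0.652904): observed ΔN = 89.9 m, observed ΔE = 35.5 m.
Subtracting the expected shift leaves a residual of 89.9 − (107.0) = -17.1 m north and 35.5 − (72.5) = -37.0 m east.
Residual distance = √((-17.1)² + (-37.0)²) = 40.7 m.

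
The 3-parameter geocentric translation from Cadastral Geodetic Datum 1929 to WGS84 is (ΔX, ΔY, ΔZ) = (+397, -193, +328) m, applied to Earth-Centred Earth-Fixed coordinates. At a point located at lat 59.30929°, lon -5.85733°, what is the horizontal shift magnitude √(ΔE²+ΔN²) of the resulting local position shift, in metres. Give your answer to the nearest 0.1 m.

242.3 m

At φ = 59.30929°, λ = -5.85733°: sin φ = 0.859935, cos φ = 0.510403, sin λ = -0.102052, cos λ = 0.994779.
ΔE = −sin λ·ΔX + cos λ·ΔY = −(-0.102052)·(397) + (0.994779)·(-193) = -151.48 m.
ΔN = −sin φ cos λ·ΔX − sin φ sin λ·ΔY + cos φ·ΔZ = −(0.859935)(0.994779)(397) − (0.859935)(-0.102052)(-193) + (0.510403)(328) = -189.14 m.
Horizontal magnitude = √(ΔE² + ΔN²) = √((-151.48)² + (-189.14)²) = 242.32 m.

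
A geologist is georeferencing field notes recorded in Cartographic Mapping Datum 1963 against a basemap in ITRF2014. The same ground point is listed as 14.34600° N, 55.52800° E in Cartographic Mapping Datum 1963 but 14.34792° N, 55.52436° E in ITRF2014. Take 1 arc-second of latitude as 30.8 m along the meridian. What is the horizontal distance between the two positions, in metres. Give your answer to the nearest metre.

445 m

Δφ = 14.34792° − 14.34600° = +0.00192°; Δλ = 55.52436° − 55.52800° = -0.00364°.
1° of latitude = 3600 × 30.80 = 110880 m.
ΔN = Δφ × 110880 = 212.9 m; ΔE = Δλ × 110880 × cos(14.34600°) = -0.00364 × 110880 × 0.968817 = -391.0 m.
Distance = √(ΔE² + ΔN²) = √((-391.0)² + 212.9²) = 445.2 m.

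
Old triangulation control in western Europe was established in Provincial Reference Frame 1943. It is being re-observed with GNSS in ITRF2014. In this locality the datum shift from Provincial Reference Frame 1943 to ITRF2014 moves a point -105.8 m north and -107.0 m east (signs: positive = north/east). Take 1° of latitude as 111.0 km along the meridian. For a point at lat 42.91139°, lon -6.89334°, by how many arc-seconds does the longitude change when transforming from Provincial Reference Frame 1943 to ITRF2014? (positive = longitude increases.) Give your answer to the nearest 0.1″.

Δλ = -4.7″

At latitude 42.91139°, cos φ = 0.732408.
1° of longitude at this latitude = 111.0 × cos φ = 81.30 km, so Δλ = -107.0 / 81297.2 = -0.0013162° = -4.738″.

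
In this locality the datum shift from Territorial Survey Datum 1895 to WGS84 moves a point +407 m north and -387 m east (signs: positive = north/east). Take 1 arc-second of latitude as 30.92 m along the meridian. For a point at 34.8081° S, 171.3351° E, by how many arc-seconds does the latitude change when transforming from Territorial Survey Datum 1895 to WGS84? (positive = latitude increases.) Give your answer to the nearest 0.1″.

1″ of latitude = 30.92 m, so Δφ = 407.0 / 30.92 = 13.163″.

Δφ = 13.2″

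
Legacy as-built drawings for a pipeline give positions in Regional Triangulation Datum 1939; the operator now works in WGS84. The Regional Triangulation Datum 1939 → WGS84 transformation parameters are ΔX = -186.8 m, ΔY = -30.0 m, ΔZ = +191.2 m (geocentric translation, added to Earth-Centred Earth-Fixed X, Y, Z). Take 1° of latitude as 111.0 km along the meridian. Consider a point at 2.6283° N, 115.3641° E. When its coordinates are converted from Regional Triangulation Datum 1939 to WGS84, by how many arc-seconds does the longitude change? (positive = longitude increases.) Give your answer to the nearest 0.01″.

Δλ = 5.90″

sin φ = 0.045856, cos φ = 0.998948, sin λ = 0.903604, cos λ = -0.428369.
East component: ΔE = −sin λ·ΔX + cos λ·ΔY = −(0.903604)(-186.8) + (-0.428369)(-30.0) = 181.64 m.
1° of latitude spans 111000 m; at latitude φ, 1° of longitude spans that × cos φ = 110883.2 m, so Δλ = 181.64 / 110883.2 × 3600 = 5.897″.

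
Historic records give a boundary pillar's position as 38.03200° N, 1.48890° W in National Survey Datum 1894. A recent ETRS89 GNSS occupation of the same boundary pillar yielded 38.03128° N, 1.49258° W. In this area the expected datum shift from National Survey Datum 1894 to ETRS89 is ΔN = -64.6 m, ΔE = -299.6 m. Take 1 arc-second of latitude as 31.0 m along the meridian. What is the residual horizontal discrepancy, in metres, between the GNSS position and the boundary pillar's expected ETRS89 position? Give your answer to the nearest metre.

Observed coordinate differences: Δφ = -0.00072°, Δλ = -0.00368°.
Converting to metres (1° lat = 111600 m, cos φ = 0.787667): observed ΔN = -80.4 m, observed ΔE = -323.5 m.
Subtracting the expected shift leaves a residual of -80.4 − (-64.6) = -15.8 m north and -323.5 − (-299.6) = -23.9 m east.
Residual distance = √((-15.8)² + (-23.9)²) = 28.6 m.

29 m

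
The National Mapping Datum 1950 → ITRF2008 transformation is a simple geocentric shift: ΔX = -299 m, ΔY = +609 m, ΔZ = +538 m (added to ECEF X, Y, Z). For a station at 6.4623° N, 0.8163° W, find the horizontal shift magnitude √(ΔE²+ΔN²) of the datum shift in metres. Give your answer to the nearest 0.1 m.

At φ = 6.4623°, λ = -0.8163°: sin φ = 0.112549, cos φ = 0.993646, sin λ = -0.014247, cos λ = 0.999899.
ΔE = −sin λ·ΔX + cos λ·ΔY = −(-0.014247)·(-299) + (0.999899)·(609) = 604.68 m.
ΔN = −sin φ cos λ·ΔX − sin φ sin λ·ΔY + cos φ·ΔZ = −(0.112549)(0.999899)(-299) − (0.112549)(-0.014247)(609) + (0.993646)(538) = 569.21 m.
Horizontal magnitude = √(ΔE² + ΔN²) = √(604.68² + 569.21²) = 830.44 m.

830.4 m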